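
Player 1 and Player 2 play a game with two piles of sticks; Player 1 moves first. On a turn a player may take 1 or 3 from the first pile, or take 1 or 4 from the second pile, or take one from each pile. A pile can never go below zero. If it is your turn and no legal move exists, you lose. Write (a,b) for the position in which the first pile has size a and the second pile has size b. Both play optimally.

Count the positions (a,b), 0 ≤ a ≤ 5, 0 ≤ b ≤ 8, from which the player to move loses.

Label each position W (a win for the player to move) or L (a loss). A position with no legal move is L; any other position is W exactly when some move reaches an L, and L when every move reaches a W.
Every move lowers a or b (never raises either), so fill the grid row by row in increasing a, and left to right within a row: each cell's successors are then already labelled.
      b=0  b=1  b=2  b=3  b=4  b=5  b=6  b=7  b=8
a=0:    L    W    L    W    W    L    W    L    W
a=1:    W    W    W    W    L    W    W    W    W
a=2:    L    W    L    W    W    W    W    L    W
a=3:    W    W    W    W    L    W    L    W    W
a=4:    L    W    L    W    W    W    W    W    L
a=5:    W    W    W    W    L    W    L    W    W
Cells with no legal move (terminal, hence L): (0,0).
The remaining L cells, each justified by listing all of its moves:
(0,2): only reaches (0,1)(W), which is W → L
(0,5): only reaches (0,4)(W), (0,1)(W), all W → L
(0,7): only reaches (0,6)(W), (0,3)(W), all W → L
(1,4): only reaches (0,4)(W), (1,3)(W), (1,0)(W), (0,3)(W), all W → L
(2,0): only reaches (1,0)(W), which is W → L
(2,2): only reaches (1,2)(W), (2,1)(W), (1,1)(W), all W → L
(2,7): only reaches (1,7)(W), (2,6)(W), (2,3)(W), (1,6)(W), all W → L
(3,4): only reaches (2,4)(W), (0,4)(W), (3,3)(W), (3,0)(W), (2,3)(W), all W → L
(3,6): only reaches (2,6)(W), (0,6)(W), (3,5)(W), (3,2)(W), (2,5)(W), all W → L
(4,0): only reaches (3,0)(W), (1,0)(W), all W → L
(4,2): only reaches (3,2)(W), (1,2)(W), (4,1)(W), (3,1)(W), all W → L
(4,8): only reaches (3,8)(W), (1,8)(W), (4,7)(W), (4,4)(W), (3,7)(W), all W → L
(5,4): only reaches (4,4)(W), (2,4)(W), (5,3)(W), (5,0)(W), (4,3)(W), all W → L
(5,6): only reaches (4,6)(W), (2,6)(W), (5,5)(W), (5,2)(W), (4,5)(W), all W → L
Every other cell has at least one move into one of the L cells above, so it is W.
L cells per row: a=0: 4, a=1: 1, a=2: 3, a=3: 2, a=4: 3, a=5: 2; total 15.

15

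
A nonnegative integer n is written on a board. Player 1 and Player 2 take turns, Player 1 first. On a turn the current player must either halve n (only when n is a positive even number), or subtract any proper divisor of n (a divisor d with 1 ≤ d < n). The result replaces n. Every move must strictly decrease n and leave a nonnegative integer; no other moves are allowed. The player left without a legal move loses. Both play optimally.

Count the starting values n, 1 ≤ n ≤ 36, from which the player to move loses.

18

Positions with no move are L. A position that does have a move is losing for the player to move precisely when every available move leads to a winning position for the opponent. Fill in the labels:
n=0: no move → L
n=1: no move → L
n=2: W (go to 1, an L position)
n=3: L (sole option 2(W) is W)
n=4: W (go to 3, an L position)
n=5: L (sole option 4(W) is W)
n=6: W (go to 3, an L position)
n=7: L (sole option 6(W) is W)
n=8: W (go to 7, an L position)
n=9: L (options 6(W), 8(W) are all W)
n=10: W (go to 5, an L position)
n=11: L (sole option 10(W) is W)
n=12: W (go to 9, an L position)
n=13: L (sole option 12(W) is W)
n=14: W (go to 7, an L position)
n=15: L (options 10(W), 12(W), 14(W) are all W)
n=16: W (go to 15, an L position)
n=17: L (sole option 16(W) is W)
n=18: W (go to 9, an L position)
n=19: L (sole option 18(W) is W)
n=20: W (go to 15, an L position)
n=21: L (options 14(W), 18(W), 20(W) are all W)
n=22: W (go to 11, an L position)
n=23: L (sole option 22(W) is W)
n=24: W (go to 21, an L position)
n=25: L (options 20(W), 24(W) are all W)
n=26: W (go to 13, an L position)
n=27: L (options 18(W), 24(W), 26(W) are all W)
n=28: W (go to 21, an L position)
n=29: L (sole option 28(W) is W)
n=30: W (go to 15, an L position)
n=31: L (sole option 30(W) is W)
n=32: W (go to 31, an L position)
n=33: L (options 22(W), 30(W), 32(W) are all W)
n=34: W (go to 17, an L position)
n=35: L (options 28(W), 30(W), 34(W) are all W)
n=36: W (go to 27, an L position)
L entries with 1 ≤ n ≤ 36 (n=0 is outside the asked range and is not counted): n = 1, 3, 5, 7, 9, 11, 13, 15, 17, 19, 21, 23, 25, 27, 29, 31, 33, 35; that makes 18.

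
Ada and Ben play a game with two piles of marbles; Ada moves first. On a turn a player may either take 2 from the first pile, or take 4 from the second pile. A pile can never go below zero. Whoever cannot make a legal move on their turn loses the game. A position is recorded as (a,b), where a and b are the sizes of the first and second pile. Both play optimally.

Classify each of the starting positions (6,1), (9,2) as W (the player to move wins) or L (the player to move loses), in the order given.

Label each position W (a win for the player to move) or L (a loss). A position with no legal move is L; any other position is W exactly when some move reaches an L, and L when every move reaches a W.
No move ever increases a pile, so every position that can arise here has a ≤ 9 and b ≤ 2; it is enough to label the cells with 0 ≤ a ≤ 9 and 0 ≤ b ≤ 2.
Every move lowers a or b (never raises either), so fill the grid row by row in increasing a, and left to right within a row: each cell's successors are then already labelled.
      b=0  b=1  b=2
a=0:    L    L    L
a=1:    L    L    L
a=2:    W    W    W
a=3:    W    W    W
a=4:    L    L    L
a=5:    L    L    L
a=6:    W    W    W
a=7:    W    W    W
a=8:    L    L    L
a=9:    L    L    L
Cells with no legal move (terminal, hence L): (0,0), (0,1), (0,2), (1,0), (1,1), (1,2).
The remaining L cells, each justified by listing all of its moves:
(4,0): the only move is to (2,0)(W), a W ⇒ L
(4,1): the only move is to (2,1)(W), a W ⇒ L
(4,2): the only move is to (2,2)(W), a W ⇒ L
(5,0): the only move is to (3,0)(W), a W ⇒ L
(5,1): the only move is to (3,1)(W), a W ⇒ L
(5,2): the only move is to (3,2)(W), a W ⇒ L
(8,0): the only move is to (6,0)(W), a W ⇒ L
(8,1): the only move is to (6,1)(W), a W ⇒ L
(8,2): the only move is to (6,2)(W), a W ⇒ L
(9,0): the only move is to (7,0)(W), a W ⇒ L
(9,1): the only move is to (7,1)(W), a W ⇒ L
(9,2): the only move is to (7,2)(W), a W ⇒ L
Every other cell has at least one move into one of the L cells above, so it is W.
(6,1): the move to (4,1) reaches an L cell, so W
(9,2): one of the L cells justified above, so L

(6,1): W, (9,2): L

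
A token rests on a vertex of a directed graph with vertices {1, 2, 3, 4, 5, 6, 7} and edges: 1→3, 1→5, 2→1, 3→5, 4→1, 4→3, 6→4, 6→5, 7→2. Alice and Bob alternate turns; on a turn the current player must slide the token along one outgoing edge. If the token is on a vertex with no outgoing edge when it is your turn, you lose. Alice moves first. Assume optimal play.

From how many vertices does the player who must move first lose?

3

Work bottom-up. With no move the player to move loses. Otherwise the position is W if at least one move leads to an L position for the opponent, and L if every move leads to a W.
Every edge goes from a vertex to one that appears earlier in the order 5, 3, 1, 4, 2, 6, 7, so processing vertices in that order labels each vertex after all of its successors.
5: no outgoing edge → L
3: W (go to 5, an L position)
1: W (go to 5, an L position)
4: L (options 1(W), 3(W) are all W)
2: L (sole option 1(W) is W)
6: W (go to 4, an L position)
7: W (go to 2, an L position)
The L vertices are 2, 4, 5; that is 3 in all.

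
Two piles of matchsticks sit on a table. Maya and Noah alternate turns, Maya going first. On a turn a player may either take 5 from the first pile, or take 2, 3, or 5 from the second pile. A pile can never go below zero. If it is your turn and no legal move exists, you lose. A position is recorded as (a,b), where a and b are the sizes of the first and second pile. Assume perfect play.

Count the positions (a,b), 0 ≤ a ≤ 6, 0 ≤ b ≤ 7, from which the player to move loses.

19

Label each position W (a win for the player to move) or L (a loss). A position with no legal move is L; any other position is W exactly when some move reaches an L, and L when every move reaches a W.
Every move lowers a or b (never raises either), so fill the grid row by row in increasing a, and left to right within a row: each cell's successors are then already labelled.
      b=0  b=1  b=2  b=3  b=4  b=5  b=6  b=7
a=0:    L    L    W    W    W    W    W    L
a=1:    L    L    W    W    W    W    W    L
a=2:    L    L    W    W    W    W    W    L
a=3:    L    L    W    W    W    W    W    L
a=4:    L    L    W    W    W    W    W    L
a=5:    W    W    L    L    W    W    W    W
a=6:    W    W    L    L    W    W    W    W
Cells with no legal move (terminal, hence L): (0,0), (0,1), (1,0), (1,1), (2,0), (2,1), (3,0), (3,1), (4,0), (4,1).
The remaining L cells, each justified by listing all of its moves:
(0,7): only reaches (0,5)(W), (0,4)(W), (0,2)(W), all W → L
(1,7): only reaches (1,5)(W), (1,4)(W), (1,2)(W), all W → L
(2,7): only reaches (2,5)(W), (2,4)(W), (2,2)(W), all W → L
(3,7): only reaches (3,5)(W), (3,4)(W), (3,2)(W), all W → L
(4,7): only reaches (4,5)(W), (4,4)(W), (4,2)(W), all W → L
(5,2): only reaches (0,2)(W), (5,0)(W), all W → L
(5,3): only reaches (0,3)(W), (5,1)(W), (5,0)(W), all W → L
(6,2): only reaches (1,2)(W), (6,0)(W), all W → L
(6,3): only reaches (1,3)(W), (6,1)(W), (6,0)(W), all W → L
Every other cell has at least one move into one of the L cells above, so it is W.
L cells per row: a=0: 3, a=1: 3, a=2: 3, a=3: 3, a=4: 3, a=5: 2, a=6: 2; total 19.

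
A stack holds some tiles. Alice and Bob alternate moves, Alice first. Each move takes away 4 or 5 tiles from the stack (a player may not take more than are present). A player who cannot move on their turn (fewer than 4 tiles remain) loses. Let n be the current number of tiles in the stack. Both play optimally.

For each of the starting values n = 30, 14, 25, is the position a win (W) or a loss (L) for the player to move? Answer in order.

30: L, 14: W, 25: W

Label each position W (a win for the player to move) or L (a loss). A position with no legal move is L; any other position is W exactly when some move reaches an L, and L when every move reaches a W.
n=0: no move → L
n=1: no move → L
n=2: no move → L
n=3: no move → L
n=4: →0(L), so W
n=5: →1(L), so W
n=6: →2(L), so W
n=7: →3(L), so W
n=8: →3(L), so W
n=9: →5(W), 4(W) — all W, so L
n=10: →6(W), 5(W) — all W, so L
n=11: →7(W), 6(W) — all W, so L
n=12: →8(W), 7(W) — all W, so L
n=13: →9(L), so W
n=14: →10(L), so W
n=15: →11(L), so W
n=16: →12(L), so W
n=17: →12(L), so W
n=18: →14(W), 13(W) — all W, so L
n=19: →15(W), 14(W) — all W, so L
n=20: →16(W), 15(W) — all W, so L
n=21: →17(W), 16(W) — all W, so L
n=22: →18(L), so W
n=23: →19(L), so W
n=24: →20(L), so W
n=25: →21(L), so W
n=26: →21(L), so W
n=27: →23(W), 22(W) — all W, so L
n=28: →24(W), 23(W) — all W, so L
n=29: →25(W), 24(W) — all W, so L
n=30: →26(W), 25(W) — all W, so L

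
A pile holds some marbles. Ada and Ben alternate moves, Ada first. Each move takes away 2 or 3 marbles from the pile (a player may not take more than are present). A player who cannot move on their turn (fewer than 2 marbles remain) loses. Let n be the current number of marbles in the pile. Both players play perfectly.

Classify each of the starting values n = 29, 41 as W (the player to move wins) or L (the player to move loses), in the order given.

Classify positions by backward induction: terminal positions (no move available) are L. From any other position, the mover wins iff some move reaches an L.
n=0: no move → L
n=1: no move → L
n=2: can move to 0, which is L ⇒ W
n=3: can move to 1, which is L ⇒ W
n=4: can move to 1, which is L ⇒ W
n=5: moves to 3(W), 2(W); every one is W ⇒ L
n=6: moves to 4(W), 3(W); every one is W ⇒ L
n=7: can move to 5, which is L ⇒ W
n=8: can move to 6, which is L ⇒ W
n=9: can move to 6, which is L ⇒ W
n=10: moves to 8(W), 7(W); every one is W ⇒ L
n=11: moves to 9(W), 8(W); every one is W ⇒ L
n=12: can move to 10, which is L ⇒ W
n=13: can move to 11, which is L ⇒ W
n=14: can move to 11, which is L ⇒ W
n=15: moves to 13(W), 12(W); every one is W ⇒ L
n=16: moves to 14(W), 13(W); every one is W ⇒ L
n=17: can move to 15, which is L ⇒ W
n=18: can move to 16, which is L ⇒ W
n=19: can move to 16, which is L ⇒ W
n=20: moves to 18(W), 17(W); every one is W ⇒ L
n=21: moves to 19(W), 18(W); every one is W ⇒ L
n=22: can move to 20, which is L ⇒ W
n=23: can move to 21, which is L ⇒ W
n=24: can move to 21, which is L ⇒ W
n=25: moves to 23(W), 22(W); every one is W ⇒ L
n=26: moves to 24(W), 23(W); every one is W ⇒ L
n=27: can move to 25, which is L ⇒ W
n=28: can move to 26, which is L ⇒ W
n=29: can move to 26, which is L ⇒ W
n=30: moves to 28(W), 27(W); every one is W ⇒ L
n=31: moves to 29(W), 28(W); every one is W ⇒ L
n=32: can move to 30, which is L ⇒ W
n=33: can move to 31, which is L ⇒ W
n=34: can move to 31, which is L ⇒ W
n=35: moves to 33(W), 32(W); every one is W ⇒ L
n=36: moves to 34(W), 33(W); every one is W ⇒ L
n=37: can move to 35, which is L ⇒ W
n=38: can move to 36, which is L ⇒ W
n=39: can move to 36, which is L ⇒ W
n=40: moves to 38(W), 37(W); every one is W ⇒ L
n=41: moves to 39(W), 38(W); every one is W ⇒ L

29: W, 41: L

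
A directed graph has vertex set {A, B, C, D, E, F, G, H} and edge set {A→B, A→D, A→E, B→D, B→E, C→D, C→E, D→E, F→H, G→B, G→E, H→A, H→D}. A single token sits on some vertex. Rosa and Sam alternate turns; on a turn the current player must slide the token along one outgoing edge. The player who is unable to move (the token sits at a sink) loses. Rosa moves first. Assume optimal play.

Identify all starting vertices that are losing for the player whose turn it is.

Compute win/loss labels from the base case upward. A position with no move is L. Any other position is W if it can reach an L in one move, else L.
Every edge goes from a vertex to one that appears earlier in the order E, D, B, A, G, H, F, C, so processing vertices in that order labels each vertex after all of its successors.
E: no outgoing edge → L
D: reaches L-position E → W
B: reaches L-position E → W
A: reaches L-position E → W
G: reaches L-position E → W
H: only reaches A(W), D(W), all W → L
F: reaches L-position H → W
C: reaches L-position E → W
The losing starting vertices are exactly the entries labelled L in this table (2 of them).

E, H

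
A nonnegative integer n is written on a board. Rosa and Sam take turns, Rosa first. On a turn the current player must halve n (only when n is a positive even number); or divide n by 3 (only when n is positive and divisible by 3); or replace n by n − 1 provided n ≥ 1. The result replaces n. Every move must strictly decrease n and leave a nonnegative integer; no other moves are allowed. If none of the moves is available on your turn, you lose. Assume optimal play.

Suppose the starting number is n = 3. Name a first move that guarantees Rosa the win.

Move to 2.

Work bottom-up. With no move the player to move loses. Otherwise the position is W if at least one move leads to an L position for the opponent, and L if every move leads to a W.
n=0: no move → L
n=1: W (go to 0, an L position)
n=2: L (sole option 1(W) is W)
n=3: W (go to 2, an L position)
From 3, the L positions reachable in one move are: 2.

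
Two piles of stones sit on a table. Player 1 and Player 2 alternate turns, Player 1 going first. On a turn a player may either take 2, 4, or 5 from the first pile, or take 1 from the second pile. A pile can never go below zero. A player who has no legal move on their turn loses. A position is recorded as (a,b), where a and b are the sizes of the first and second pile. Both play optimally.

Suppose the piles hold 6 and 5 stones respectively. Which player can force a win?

Player 1 wins.

Compute win/loss labels from the base case upward. A position with no move is L. Any other position is W if it can reach an L in one move, else L.
No move ever increases a pile, so every position that can arise here has a ≤ 6 and b ≤ 5; it is enough to label the cells with 0 ≤ a ≤ 6 and 0 ≤ b ≤ 5.
Every move lowers a or b (never raises either), so fill the grid row by row in increasing a, and left to right within a row: each cell's successors are then already labelled.
      b=0  b=1  b=2  b=3  b=4  b=5
a=0:    L    W    L    W    L    W
a=1:    L    W    L    W    L    W
a=2:    W    L    W    L    W    L
a=3:    W    L    W    L    W    L
a=4:    W    W    W    W    W    W
a=5:    W    W    W    W    W    W
a=6:    W    W    W    W    W    W
Cells with no legal move (terminal, hence L): (0,0), (1,0).
The remaining L cells, each justified by listing all of its moves:
(0,2): only reaches (0,1)(W), which is W → L
(0,4): only reaches (0,3)(W), which is W → L
(1,2): only reaches (1,1)(W), which is W → L
(1,4): only reaches (1,3)(W), which is W → L
(2,1): only reaches (0,1)(W), (2,0)(W), all W → L
(2,3): only reaches (0,3)(W), (2,2)(W), all W → L
(2,5): only reaches (0,5)(W), (2,4)(W), all W → L
(3,1): only reaches (1,1)(W), (3,0)(W), all W → L
(3,3): only reaches (1,3)(W), (3,2)(W), all W → L
(3,5): only reaches (1,5)(W), (3,4)(W), all W → L
Every other cell has at least one move into one of the L cells above, so it is W.
The starting position (6,5) is W: Player 1 should move to (2,5), handing over an L position.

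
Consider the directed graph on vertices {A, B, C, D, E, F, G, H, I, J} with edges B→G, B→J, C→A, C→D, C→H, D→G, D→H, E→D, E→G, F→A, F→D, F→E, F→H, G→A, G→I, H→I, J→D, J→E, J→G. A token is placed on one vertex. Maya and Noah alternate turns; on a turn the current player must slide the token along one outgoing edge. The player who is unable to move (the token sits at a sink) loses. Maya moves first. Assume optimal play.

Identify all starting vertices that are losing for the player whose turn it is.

A, B, D, I

Label each position W (a win for the player to move) or L (a loss). A position with no legal move is L; any other position is W exactly when some move reaches an L, and L when every move reaches a W.
Every edge goes from a vertex to one that appears earlier in the order A, I, G, H, D, E, F, J, C, B, so processing vertices in that order labels each vertex after all of its successors.
A: no outgoing edge → L
I: no outgoing edge → L
G: can move to I, which is L ⇒ W
H: can move to I, which is L ⇒ W
D: moves to H(W), G(W); every one is W ⇒ L
E: can move to D, which is L ⇒ W
F: can move to D, which is L ⇒ W
J: can move to D, which is L ⇒ W
C: can move to D, which is L ⇒ W
B: moves to J(W), G(W); every one is W ⇒ L
The losing starting vertices are exactly the entries labelled L in this table (4 of them).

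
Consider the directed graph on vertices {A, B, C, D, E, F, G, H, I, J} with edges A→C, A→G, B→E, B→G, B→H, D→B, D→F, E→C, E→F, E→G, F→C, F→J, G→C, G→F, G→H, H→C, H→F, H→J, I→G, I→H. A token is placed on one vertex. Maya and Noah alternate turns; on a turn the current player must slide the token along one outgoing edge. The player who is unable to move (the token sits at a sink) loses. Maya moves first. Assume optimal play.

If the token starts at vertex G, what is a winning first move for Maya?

Use the standard recursion: the mover loses at a terminal position; elsewhere, the mover wins exactly when some move hands the opponent an L position.
Every edge goes from a vertex to one that appears earlier in the order C, J, F, H, G, E, A, I, B, D, so processing vertices in that order labels each vertex after all of its successors.
C: no outgoing edge → L
J: no outgoing edge → L
F: W (go to J, an L position)
H: W (go to J, an L position)
G: W (go to C, an L position)
E: W (go to C, an L position)
A: W (go to C, an L position)
I: L (options G(W), H(W) are all W)
B: L (options E(W), G(W), H(W) are all W)
D: W (go to B, an L position)
From G, the L positions reachable in one move are: C.

Move to C.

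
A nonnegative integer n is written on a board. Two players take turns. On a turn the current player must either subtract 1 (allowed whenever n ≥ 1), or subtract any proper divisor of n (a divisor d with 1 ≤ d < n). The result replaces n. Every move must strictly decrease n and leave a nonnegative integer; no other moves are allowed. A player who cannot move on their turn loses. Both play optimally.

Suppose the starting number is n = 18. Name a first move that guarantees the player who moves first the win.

Move to 9.

Classify positions by backward induction: terminal positions (no move available) are L. From any other position, the mover wins iff some move reaches an L.
n=0: no move → L
n=1: can move to 0, which is L ⇒ W
n=2: the only move is to 1(W), a W ⇒ L
n=3: can move to 2, which is L ⇒ W
n=4: can move to 2, which is L ⇒ W
n=5: the only move is to 4(W), a W ⇒ L
n=6: can move to 5, which is L ⇒ W
n=7: the only move is to 6(W), a W ⇒ L
n=8: can move to 7, which is L ⇒ W
n=9: moves to 6(W), 8(W); every one is W ⇒ L
n=10: can move to 5, which is L ⇒ W
n=11: the only move is to 10(W), a W ⇒ L
n=12: can move to 9, which is L ⇒ W
n=13: the only move is to 12(W), a W ⇒ L
n=14: can move to 7, which is L ⇒ W
n=15: moves to 10(W), 12(W), 14(W); every one is W ⇒ L
n=16: can move to 15, which is L ⇒ W
n=17: the only move is to 16(W), a W ⇒ L
n=18: can move to 9, which is L ⇒ W
From 18, the L positions reachable in one move are: 9, 15, 17. Any move reaching one of these is winning.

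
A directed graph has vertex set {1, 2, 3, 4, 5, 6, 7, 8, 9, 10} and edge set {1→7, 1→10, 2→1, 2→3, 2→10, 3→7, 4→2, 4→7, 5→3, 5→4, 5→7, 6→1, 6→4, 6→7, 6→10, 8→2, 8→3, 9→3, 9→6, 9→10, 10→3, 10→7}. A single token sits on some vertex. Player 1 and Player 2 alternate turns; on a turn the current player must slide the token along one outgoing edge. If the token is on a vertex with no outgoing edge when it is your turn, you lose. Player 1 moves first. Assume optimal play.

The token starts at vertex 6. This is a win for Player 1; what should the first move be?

Build the W/L table. Terminal = L. A non-terminal position is W if it has a move to some L; otherwise it is L.
Every edge goes from a vertex to one that appears earlier in the order 7, 3, 10, 1, 2, 4, 5, 6, 9, 8, so processing vertices in that order labels each vertex after all of its successors.
7: no outgoing edge → L
3: reaches L-position 7 → W
10: reaches L-position 7 → W
1: reaches L-position 7 → W
2: only reaches 1(W), 10(W), 3(W), all W → L
4: reaches L-position 2 → W
5: reaches L-position 7 → W
6: reaches L-position 7 → W
9: only reaches 6(W), 10(W), 3(W), all W → L
8: reaches L-position 2 → W
From 6, the L positions reachable in one move are: 7.

Move to 7.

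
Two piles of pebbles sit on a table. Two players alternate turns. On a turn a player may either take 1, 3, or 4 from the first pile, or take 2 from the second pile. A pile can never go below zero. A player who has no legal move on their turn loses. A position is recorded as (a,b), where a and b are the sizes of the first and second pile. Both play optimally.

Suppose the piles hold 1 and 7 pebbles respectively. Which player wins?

The second player wins.

Work bottom-up. With no move the player to move loses. Otherwise the position is W if at least one move leads to an L position for the opponent, and L if every move leads to a W.
No move ever increases a pile, so every position that can arise here has a ≤ 1 and b ≤ 7; it is enough to label the cells with 0 ≤ a ≤ 1 and 0 ≤ b ≤ 7.
Every move lowers a or b (never raises either), so fill the grid row by row in increasing a, and left to right within a row: each cell's successors are then already labelled.
      b=0  b=1  b=2  b=3  b=4  b=5  b=6  b=7
a=0:    L    L    W    W    L    L    W    W
a=1:    W    W    L    L    W    W    L    L
Cells with no legal move (terminal, hence L): (0,0), (0,1).
The remaining L cells, each justified by listing all of its moves:
(0,4): the only move is to (0,2)(W), a W ⇒ L
(0,5): the only move is to (0,3)(W), a W ⇒ L
(1,2): moves to (0,2)(W), (1,0)(W); every one is W ⇒ L
(1,3): moves to (0,3)(W), (1,1)(W); every one is W ⇒ L
(1,6): moves to (0,6)(W), (1,4)(W); every one is W ⇒ L
(1,7): moves to (0,7)(W), (1,5)(W); every one is W ⇒ L
Every other cell has at least one move into one of the L cells above, so it is W.
Every move from (1,7) reaches a W position, so the mover loses.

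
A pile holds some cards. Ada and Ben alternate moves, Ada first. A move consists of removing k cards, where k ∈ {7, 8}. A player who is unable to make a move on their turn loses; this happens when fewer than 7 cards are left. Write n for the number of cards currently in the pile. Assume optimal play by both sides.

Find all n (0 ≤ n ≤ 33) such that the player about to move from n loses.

Work bottom-up. With no move the player to move loses. Otherwise the position is W if at least one move leads to an L position for the opponent, and L if every move leads to a W.
n=0: no move → L
n=1: no move → L
n=2: no move → L
n=3: no move → L
n=4: no move → L
n=5: no move → L
n=6: no move → L
n=7: →0(L), so W
n=8: →1(L), so W
n=9: →2(L), so W
n=10: →3(L), so W
n=11: →4(L), so W
n=12: →5(L), so W
n=13: →6(L), so W
n=14: →6(L), so W
n=15: →8(W), 7(W) — all W, so L
n=16: →9(W), 8(W) — all W, so L
n=17: →10(W), 9(W) — all W, so L
n=18: →11(W), 10(W) — all W, so L
n=19: →12(W), 11(W) — all W, so L
n=20: →13(W), 12(W) — all W, so L
n=21: →14(W), 13(W) — all W, so L
n=22: →15(L), so W
n=23: →16(L), so W
n=24: →17(L), so W
n=25: →18(L), so W
n=26: →19(L), so W
n=27: →20(L), so W
n=28: →21(L), so W
n=29: →21(L), so W
n=30: →23(W), 22(W) — all W, so L
n=31: →24(W), 23(W) — all W, so L
n=32: →25(W), 24(W) — all W, so L
n=33: →26(W), 25(W) — all W, so L
Reading off the rows marked L gives the requested list; there are 18 such values of n.

0, 1, 2, 3, 4, 5, 6, 15, 16, 17, 18, 19, 20, 21, 30, 31, 32, 33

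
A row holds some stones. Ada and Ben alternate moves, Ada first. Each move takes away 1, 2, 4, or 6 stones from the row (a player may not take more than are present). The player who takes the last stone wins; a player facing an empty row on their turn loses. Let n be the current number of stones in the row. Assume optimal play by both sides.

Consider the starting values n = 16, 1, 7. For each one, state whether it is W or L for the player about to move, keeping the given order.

Positions with no move are L. A position that does have a move is losing for the player to move precisely when every available move leads to a winning position for the opponent. Fill in the labels:
n=0: no move → L
n=1: reaches L-position 0 → W
n=2: reaches L-position 0 → W
n=3: only reaches 2(W), 1(W), all W → L
n=4: reaches L-position 3 → W
n=5: reaches L-position 3 → W
n=6: reaches L-position 0 → W
n=7: reaches L-position 3 → W
n=8: only reaches 7(W), 6(W), 4(W), 2(W), all W → L
n=9: reaches L-position 8 → W
n=10: reaches L-position 8 → W
n=11: only reaches 10(W), 9(W), 7(W), 5(W), all W → L
n=12: reaches L-position 11 → W
n=13: reaches L-position 11 → W
n=14: reaches L-position 8 → W
n=15: reaches L-position 11 → W
n=16: only reaches 15(W), 14(W), 12(W), 10(W), all W → L

16: L, 1: W, 7: W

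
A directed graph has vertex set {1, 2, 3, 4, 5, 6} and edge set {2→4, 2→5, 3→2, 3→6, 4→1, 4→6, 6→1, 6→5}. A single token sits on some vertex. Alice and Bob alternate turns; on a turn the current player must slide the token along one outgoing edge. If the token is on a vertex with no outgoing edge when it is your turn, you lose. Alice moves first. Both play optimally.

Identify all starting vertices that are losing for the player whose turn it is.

Build the W/L table. Terminal = L. A non-terminal position is W if it has a move to some L; otherwise it is L.
Every edge goes from a vertex to one that appears earlier in the order 5, 1, 6, 4, 2, 3, so processing vertices in that order labels each vertex after all of its successors.
5: no outgoing edge → L
1: no outgoing edge → L
6: W (go to 1, an L position)
4: W (go to 1, an L position)
2: W (go to 5, an L position)
3: L (options 2(W), 6(W) are all W)
The losing starting vertices are exactly the entries labelled L in this table (3 of them).

1, 3, 5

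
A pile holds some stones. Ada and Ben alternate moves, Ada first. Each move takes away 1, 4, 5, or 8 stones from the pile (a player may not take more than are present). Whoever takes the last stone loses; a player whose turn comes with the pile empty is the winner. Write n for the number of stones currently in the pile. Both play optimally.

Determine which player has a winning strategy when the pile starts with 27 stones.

Ada wins.

Positions with no move are W. A position that does have a move is losing for the player to move precisely when every available move leads to a winning position for the opponent. Fill in the labels:
n=0: no move; the opponent has just taken the last stone and therefore loses → W
n=1: the only move is to 0(W), a W ⇒ L
n=2: can move to 1, which is L ⇒ W
n=3: the only move is to 2(W), a W ⇒ L
n=4: can move to 3, which is L ⇒ W
n=5: can move to 1, which is L ⇒ W
n=6: can move to 1, which is L ⇒ W
n=7: can move to 3, which is L ⇒ W
n=8: can move to 3, which is L ⇒ W
n=9: can move to 1, which is L ⇒ W
n=10: moves to 9(W), 6(W), 5(W), 2(W); every one is W ⇒ L
n=11: can move to 10, which is L ⇒ W
n=12: moves to 11(W), 8(W), 7(W), 4(W); every one is W ⇒ L
n=13: can move to 12, which is L ⇒ W
n=14: can move to 10, which is L ⇒ W
n=15: can move to 10, which is L ⇒ W
n=16: can move to 12, which is L ⇒ W
n=17: can move to 12, which is L ⇒ W
n=18: can move to 10, which is L ⇒ W
n=19: moves to 18(W), 15(W), 14(W), 11(W); every one is W ⇒ L
n=20: can move to 19, which is L ⇒ W
n=21: moves to 20(W), 17(W), 16(W), 13(W); every one is W ⇒ L
n=22: can move to 21, which is L ⇒ W
n=23: can move to 19, which is L ⇒ W
n=24: can move to 19, which is L ⇒ W
n=25: can move to 21, which is L ⇒ W
n=26: can move to 21, which is L ⇒ W
n=27: can move to 19, which is L ⇒ W
The starting position 27 is W: Ada should remove 8, leaving 19, handing over an L position.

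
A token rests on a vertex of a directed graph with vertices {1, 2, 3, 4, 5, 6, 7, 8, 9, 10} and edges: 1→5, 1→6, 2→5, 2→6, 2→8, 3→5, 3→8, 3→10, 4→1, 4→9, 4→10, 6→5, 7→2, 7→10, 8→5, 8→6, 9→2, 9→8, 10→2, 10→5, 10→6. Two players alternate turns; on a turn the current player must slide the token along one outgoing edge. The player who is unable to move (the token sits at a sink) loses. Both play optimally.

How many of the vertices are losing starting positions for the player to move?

3

Classify positions by backward induction: terminal positions (no move available) are L. From any other position, the mover wins iff some move reaches an L.
Every edge goes from a vertex to one that appears earlier in the order 5, 6, 8, 1, 2, 10, 3, 9, 7, 4, so processing vertices in that order labels each vertex after all of its successors.
5: no outgoing edge → L
6: →5(L), so W
8: →5(L), so W
1: →5(L), so W
2: →5(L), so W
10: →5(L), so W
3: →5(L), so W
9: →2(W), 8(W) — all W, so L
7: →10(W), 2(W) — all W, so L
4: →9(L), so W
The L vertices are 5, 7, 9; that is 3 in all.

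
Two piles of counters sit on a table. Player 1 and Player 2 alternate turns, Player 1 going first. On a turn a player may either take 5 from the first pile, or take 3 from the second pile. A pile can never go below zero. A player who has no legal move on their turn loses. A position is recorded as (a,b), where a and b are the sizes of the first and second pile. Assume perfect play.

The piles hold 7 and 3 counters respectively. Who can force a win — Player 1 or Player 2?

Player 2 wins.

Use the standard recursion: the mover loses at a terminal position; elsewhere, the mover wins exactly when some move hands the opponent an L position.
No move ever increases a pile, so every position that can arise here has a ≤ 7 and b ≤ 3; it is enough to label the cells with 0 ≤ a ≤ 7 and 0 ≤ b ≤ 3.
Every move lowers a or b (never raises either), so fill the grid row by row in increasing a, and left to right within a row: each cell's successors are then already labelled.
      b=0  b=1  b=2  b=3
a=0:    L    L    L    W
a=1:    L    L    L    W
a=2:    L    L    L    W
a=3:    L    L    L    W
a=4:    L    L    L    W
a=5:    W    W    W    L
a=6:    W    W    W    L
a=7:    W    W    W    L
Cells with no legal move (terminal, hence L): (0,0), (0,1), (0,2), (1,0), (1,1), (1,2), (2,0), (2,1), (2,2), (3,0), (3,1), (3,2), (4,0), (4,1), (4,2).
The remaining L cells, each justified by listing all of its moves:
(5,3): moves to (0,3)(W), (5,0)(W); every one is W ⇒ L
(6,3): moves to (1,3)(W), (6,0)(W); every one is W ⇒ L
(7,3): moves to (2,3)(W), (7,0)(W); every one is W ⇒ L
Every other cell has at least one move into one of the L cells above, so it is W.
Every move from (7,3) reaches a W position, so the mover loses.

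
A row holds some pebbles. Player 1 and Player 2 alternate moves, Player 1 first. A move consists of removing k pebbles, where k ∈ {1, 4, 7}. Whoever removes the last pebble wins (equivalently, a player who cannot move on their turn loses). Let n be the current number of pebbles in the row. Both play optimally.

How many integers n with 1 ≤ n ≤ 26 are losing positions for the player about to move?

10

Work bottom-up. With no move the player to move loses. Otherwise the position is W if at least one move leads to an L position for the opponent, and L if every move leads to a W.
n=0: no move → L
n=1: W (go to 0, an L position)
n=2: L (sole option 1(W) is W)
n=3: W (go to 2, an L position)
n=4: W (go to 0, an L position)
n=5: L (options 4(W), 1(W) are all W)
n=6: W (go to 5, an L position)
n=7: W (go to 0, an L position)
n=8: L (options 7(W), 4(W), 1(W) are all W)
n=9: W (go to 8, an L position)
n=10: L (options 9(W), 6(W), 3(W) are all W)
n=11: W (go to 10, an L position)
n=12: W (go to 8, an L position)
n=13: L (options 12(W), 9(W), 6(W) are all W)
n=14: W (go to 13, an L position)
n=15: W (go to 8, an L position)
n=16: L (options 15(W), 12(W), 9(W) are all W)
n=17: W (go to 16, an L position)
n=18: L (options 17(W), 14(W), 11(W) are all W)
n=19: W (go to 18, an L position)
n=20: W (go to 16, an L position)
n=21: L (options 20(W), 17(W), 14(W) are all W)
n=22: W (go to 21, an L position)
n=23: W (go to 16, an L position)
n=24: L (options 23(W), 20(W), 17(W) are all W)
n=25: W (go to 24, an L position)
n=26: L (options 25(W), 22(W), 19(W) are all W)
L entries with 1 ≤ n ≤ 26 (n=0 is outside the asked range and is not counted): n = 2, 5, 8, 10, 13, 16, 18, 21, 24, 26; that makes 10.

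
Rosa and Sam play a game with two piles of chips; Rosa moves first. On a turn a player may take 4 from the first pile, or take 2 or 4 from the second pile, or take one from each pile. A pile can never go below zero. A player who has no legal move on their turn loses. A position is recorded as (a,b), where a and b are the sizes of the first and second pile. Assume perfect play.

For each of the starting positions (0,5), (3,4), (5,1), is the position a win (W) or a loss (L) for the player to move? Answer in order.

Label each position W (a win for the player to move) or L (a loss). A position with no legal move is L; any other position is W exactly when some move reaches an L, and L when every move reaches a W.
No move ever increases a pile, so every position that can arise here has a ≤ 5 and b ≤ 5; it is enough to label the cells with 0 ≤ a ≤ 5 and 0 ≤ b ≤ 5.
Every move lowers a or b (never raises either), so fill the grid row by row in increasing a, and left to right within a row: each cell's successors are then already labelled.
      b=0  b=1  b=2  b=3  b=4  b=5
a=0:    L    L    W    W    W    W
a=1:    L    W    W    L    W    W
a=2:    L    W    W    L    W    W
a=3:    L    W    W    L    W    W
a=4:    W    W    L    L    W    W
a=5:    W    L    L    W    W    W
Cells with no legal move (terminal, hence L): (0,0), (0,1), (1,0), (2,0), (3,0).
The remaining L cells, each justified by listing all of its moves:
(1,3): moves to (1,1)(W), (0,2)(W); every one is W ⇒ L
(2,3): moves to (2,1)(W), (1,2)(W); every one is W ⇒ L
(3,3): moves to (3,1)(W), (2,2)(W); every one is W ⇒ L
(4,2): moves to (0,2)(W), (4,0)(W), (3,1)(W); every one is W ⇒ L
(4,3): moves to (0,3)(W), (4,1)(W), (3,2)(W); every one is W ⇒ L
(5,1): moves to (1,1)(W), (4,0)(W); every one is W ⇒ L
(5,2): moves to (1,2)(W), (5,0)(W), (4,1)(W); every one is W ⇒ L
Every other cell has at least one move into one of the L cells above, so it is W.
(0,5): the move to (0,1) reaches an L cell, so W
(3,4): the move to (3,0) reaches an L cell, so W
(5,1): one of the L cells justified above, so L

(0,5): W, (3,4): W, (5,1): L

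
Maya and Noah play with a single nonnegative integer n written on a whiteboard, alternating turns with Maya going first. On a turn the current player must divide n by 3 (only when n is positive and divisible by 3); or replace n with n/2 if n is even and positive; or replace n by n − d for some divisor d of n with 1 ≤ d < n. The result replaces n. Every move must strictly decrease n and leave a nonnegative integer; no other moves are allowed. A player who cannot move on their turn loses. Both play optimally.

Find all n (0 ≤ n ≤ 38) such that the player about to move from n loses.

0, 1, 4, 7, 9, 11, 13, 15, 17, 19, 23, 25, 28, 31, 36

Use the standard recursion: the mover loses at a terminal position; elsewhere, the mover wins exactly when some move hands the opponent an L position.
n=0: no move → L
n=1: no move → L
n=2: W (go to 1, an L position)
n=3: W (go to 1, an L position)
n=4: L (options 2(W), 3(W) are all W)
n=5: W (go to 4, an L position)
n=6: W (go to 4, an L position)
n=7: L (sole option 6(W) is W)
n=8: W (go to 4, an L position)
n=9: L (options 3(W), 6(W), 8(W) are all W)
n=10: W (go to 9, an L position)
n=11: L (sole option 10(W) is W)
n=12: W (go to 4, an L position)
n=13: L (sole option 12(W) is W)
n=14: W (go to 7, an L position)
n=15: L (options 5(W), 10(W), 12(W), 14(W) are all W)
n=16: W (go to 15, an L position)
n=17: L (sole option 16(W) is W)
n=18: W (go to 9, an L position)
n=19: L (sole option 18(W) is W)
n=20: W (go to 15, an L position)
n=21: W (go to 7, an L position)
n=22: W (go to 11, an L position)
n=23: L (sole option 22(W) is W)
n=24: W (go to 23, an L position)
n=25: L (options 20(W), 24(W) are all W)
n=26: W (go to 13, an L position)
n=27: W (go to 9, an L position)
n=28: L (options 14(W), 21(W), 24(W), 26(W), 27(W) are all W)
n=29: W (go to 28, an L position)
n=30: W (go to 15, an L position)
n=31: L (sole option 30(W) is W)
n=32: W (go to 28, an L position)
n=33: W (go to 11, an L position)
n=34: W (go to 17, an L position)
n=35: W (go to 28, an L position)
n=36: L (options 12(W), 18(W), 24(W), 27(W), 30(W), 32(W), 33(W), 34(W), 35(W) are all W)
n=37: W (go to 36, an L position)
n=38: W (go to 19, an L position)
Reading off the rows marked L gives the requested list; there are 15 such values of n.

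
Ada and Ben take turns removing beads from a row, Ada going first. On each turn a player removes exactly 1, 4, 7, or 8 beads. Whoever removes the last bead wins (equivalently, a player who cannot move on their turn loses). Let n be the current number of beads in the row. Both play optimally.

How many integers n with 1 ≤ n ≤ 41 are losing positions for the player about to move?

Classify positions by backward induction: terminal positions (no move available) are L. From any other position, the mover wins iff some move reaches an L.
n=0: no move → L
n=1: W (go to 0, an L position)
n=2: L (sole option 1(W) is W)
n=3: W (go to 2, an L position)
n=4: W (go to 0, an L position)
n=5: L (options 4(W), 1(W) are all W)
n=6: W (go to 5, an L position)
n=7: W (go to 0, an L position)
n=8: W (go to 0, an L position)
n=9: W (go to 5, an L position)
n=10: W (go to 2, an L position)
n=11: L (options 10(W), 7(W), 4(W), 3(W) are all W)
n=12: W (go to 11, an L position)
n=13: W (go to 5, an L position)
n=14: L (options 13(W), 10(W), 7(W), 6(W) are all W)
n=15: W (go to 14, an L position)
n=16: L (options 15(W), 12(W), 9(W), 8(W) are all W)
n=17: W (go to 16, an L position)
n=18: W (go to 14, an L position)
n=19: W (go to 11, an L position)
n=20: W (go to 16, an L position)
n=21: W (go to 14, an L position)
n=22: W (go to 14, an L position)
n=23: W (go to 16, an L position)
n=24: W (go to 16, an L position)
n=25: L (options 24(W), 21(W), 18(W), 17(W) are all W)
n=26: W (go to 25, an L position)
n=27: L (options 26(W), 23(W), 20(W), 19(W) are all W)
n=28: W (go to 27, an L position)
n=29: W (go to 25, an L position)
n=30: L (options 29(W), 26(W), 23(W), 22(W) are all W)
n=31: W (go to 30, an L position)
n=32: W (go to 25, an L position)
n=33: W (go to 25, an L position)
n=34: W (go to 30, an L position)
n=35: W (go to 27, an L position)
n=36: L (options 35(W), 32(W), 29(W), 28(W) are all W)
n=37: W (go to 36, an L position)
n=38: W (go to 30, an L position)
n=39: L (options 38(W), 35(W), 32(W), 31(W) are all W)
n=40: W (go to 39, an L position)
n=41: L (options 40(W), 37(W), 34(W), 33(W) are all W)
L entries with 1 ≤ n ≤ 41 (n=0 is outside the asked range and is not counted): n = 2, 5, 11, 14, 16, 25, 27, 30, 36, 39, 41; that makes 11.

11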